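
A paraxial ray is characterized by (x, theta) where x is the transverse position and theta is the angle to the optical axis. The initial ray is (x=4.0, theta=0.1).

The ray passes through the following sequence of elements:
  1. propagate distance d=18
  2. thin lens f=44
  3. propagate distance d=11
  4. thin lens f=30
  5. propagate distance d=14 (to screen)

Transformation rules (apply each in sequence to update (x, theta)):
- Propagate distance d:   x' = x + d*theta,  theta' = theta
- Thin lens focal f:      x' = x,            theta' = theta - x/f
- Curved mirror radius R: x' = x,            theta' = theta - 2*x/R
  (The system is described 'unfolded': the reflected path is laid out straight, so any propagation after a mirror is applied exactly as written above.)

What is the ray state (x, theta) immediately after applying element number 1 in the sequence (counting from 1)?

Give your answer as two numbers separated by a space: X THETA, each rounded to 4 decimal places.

Answer: 5.8000 0.1000

Derivation:
Initial: x=4.0000 theta=0.1000
After 1 (propagate distance d=18): x=5.8000 theta=0.1000
Rounded to 4 decimal places: x = 5.8000, theta = 0.1000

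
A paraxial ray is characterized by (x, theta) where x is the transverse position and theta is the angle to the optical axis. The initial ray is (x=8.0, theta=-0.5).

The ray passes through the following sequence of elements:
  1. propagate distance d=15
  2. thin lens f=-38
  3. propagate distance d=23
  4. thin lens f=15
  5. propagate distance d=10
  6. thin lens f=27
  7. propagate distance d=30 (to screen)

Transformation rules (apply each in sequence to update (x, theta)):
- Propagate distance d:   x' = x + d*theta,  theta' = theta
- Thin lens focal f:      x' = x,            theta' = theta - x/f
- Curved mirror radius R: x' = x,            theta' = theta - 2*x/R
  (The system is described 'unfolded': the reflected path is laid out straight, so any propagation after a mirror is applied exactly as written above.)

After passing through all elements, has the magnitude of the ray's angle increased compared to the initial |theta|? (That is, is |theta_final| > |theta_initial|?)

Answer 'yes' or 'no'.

Initial: x=8.0000 theta=-0.5000
After 1 (propagate distance d=15): x=0.5000 theta=-0.5000
After 2 (thin lens f=-38): x=0.5000 theta=-37/76 (≈-0.4868)
After 3 (propagate distance d=23): x=-813/76 (≈-10.6974) theta=-37/76 (≈-0.4868)
After 4 (thin lens f=15): x=-813/76 (≈-10.6974) theta=43/190 (≈0.2263)
After 5 (propagate distance d=10): x=-641/76 (≈-8.4342) theta=43/190 (≈0.2263)
After 6 (thin lens f=27): x=-641/76 (≈-8.4342) theta=5527/10260 (≈0.5387)
After 7 (propagate distance d=30 (to screen)): x=5285/684 (≈7.7266) theta=5527/10260 (≈0.5387)
|theta_initial|=0.5000 |theta_final|=5527/10260 (≈0.5387) -> increased

Answer: yes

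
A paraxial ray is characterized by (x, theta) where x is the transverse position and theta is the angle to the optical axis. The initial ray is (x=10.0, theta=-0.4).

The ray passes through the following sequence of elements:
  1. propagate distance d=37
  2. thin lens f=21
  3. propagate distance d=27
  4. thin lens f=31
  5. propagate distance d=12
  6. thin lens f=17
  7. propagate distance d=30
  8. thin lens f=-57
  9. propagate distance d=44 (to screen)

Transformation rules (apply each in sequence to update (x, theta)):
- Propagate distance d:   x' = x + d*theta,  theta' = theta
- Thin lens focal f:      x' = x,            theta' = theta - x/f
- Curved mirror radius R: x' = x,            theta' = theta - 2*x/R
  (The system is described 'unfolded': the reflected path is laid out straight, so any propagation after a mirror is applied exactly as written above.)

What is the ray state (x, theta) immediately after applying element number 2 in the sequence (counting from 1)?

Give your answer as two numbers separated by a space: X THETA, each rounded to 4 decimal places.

Initial: x=10.0000 theta=-0.4000
After 1 (propagate distance d=37): x=-4.8000 theta=-0.4000
After 2 (thin lens f=21): x=-4.8000 theta=-6/35 (≈-0.1714)
Rounded to 4 decimal places: x = -4.8000, theta = -0.1714

Answer: -4.8000 -0.1714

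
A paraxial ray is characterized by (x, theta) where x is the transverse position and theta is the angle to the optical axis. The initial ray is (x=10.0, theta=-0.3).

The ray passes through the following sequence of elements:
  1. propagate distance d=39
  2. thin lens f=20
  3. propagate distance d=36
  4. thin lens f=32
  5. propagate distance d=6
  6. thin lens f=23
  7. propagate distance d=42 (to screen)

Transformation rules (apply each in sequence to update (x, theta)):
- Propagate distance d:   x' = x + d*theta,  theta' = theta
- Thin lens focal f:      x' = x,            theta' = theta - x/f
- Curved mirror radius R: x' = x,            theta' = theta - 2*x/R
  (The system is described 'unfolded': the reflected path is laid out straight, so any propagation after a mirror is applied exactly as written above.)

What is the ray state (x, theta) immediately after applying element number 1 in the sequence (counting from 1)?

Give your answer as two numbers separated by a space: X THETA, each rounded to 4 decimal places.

Answer: -1.7000 -0.3000

Derivation:
Initial: x=10.0000 theta=-0.3000
After 1 (propagate distance d=39): x=-1.7000 theta=-0.3000
Rounded to 4 decimal places: x = -1.7000, theta = -0.3000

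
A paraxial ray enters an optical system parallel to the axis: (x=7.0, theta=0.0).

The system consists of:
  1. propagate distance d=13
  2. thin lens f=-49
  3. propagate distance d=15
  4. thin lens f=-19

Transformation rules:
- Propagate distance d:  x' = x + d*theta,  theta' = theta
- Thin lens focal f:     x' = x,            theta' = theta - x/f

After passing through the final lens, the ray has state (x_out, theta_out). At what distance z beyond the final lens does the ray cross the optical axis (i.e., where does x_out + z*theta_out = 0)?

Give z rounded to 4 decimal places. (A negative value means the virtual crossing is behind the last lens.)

Answer: -14.6506

Derivation:
Initial: x=7.0000 theta=0.0000
After 1 (propagate distance d=13): x=7.0000 theta=0.0000
After 2 (thin lens f=-49): x=7.0000 theta=1/7 (≈0.1429)
After 3 (propagate distance d=15): x=64/7 (≈9.1429) theta=1/7 (≈0.1429)
After 4 (thin lens f=-19): x=64/7 (≈9.1429) theta=83/133 (≈0.6241)
z_focus = -x_out/theta_out = -(64/7)/(83/133) = -1216/83 ≈ -14.6506
Rounded to 4 decimal places: z = -14.6506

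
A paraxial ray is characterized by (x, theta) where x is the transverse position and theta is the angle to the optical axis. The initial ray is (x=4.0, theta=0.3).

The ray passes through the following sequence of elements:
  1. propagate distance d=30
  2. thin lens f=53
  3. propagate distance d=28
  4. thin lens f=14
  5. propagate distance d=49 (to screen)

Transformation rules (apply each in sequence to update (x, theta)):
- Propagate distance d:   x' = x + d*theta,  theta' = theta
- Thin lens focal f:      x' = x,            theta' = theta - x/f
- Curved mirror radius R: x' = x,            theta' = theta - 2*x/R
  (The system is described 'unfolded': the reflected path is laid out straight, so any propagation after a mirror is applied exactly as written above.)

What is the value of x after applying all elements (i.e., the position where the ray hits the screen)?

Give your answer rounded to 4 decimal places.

Initial: x=4.0000 theta=0.3000
After 1 (propagate distance d=30): x=13.0000 theta=0.3000
After 2 (thin lens f=53): x=13.0000 theta=29/530 (≈0.0547)
After 3 (propagate distance d=28): x=3851/265 (≈14.5321) theta=29/530 (≈0.0547)
After 4 (thin lens f=14): x=3851/265 (≈14.5321) theta=-1824/1855 (≈-0.9833)
After 5 (propagate distance d=49 (to screen)): x=-8917/265 (≈-33.6491) theta=-1824/1855 (≈-0.9833)
Rounded to 4 decimal places: x = -33.6491

Answer: -33.6491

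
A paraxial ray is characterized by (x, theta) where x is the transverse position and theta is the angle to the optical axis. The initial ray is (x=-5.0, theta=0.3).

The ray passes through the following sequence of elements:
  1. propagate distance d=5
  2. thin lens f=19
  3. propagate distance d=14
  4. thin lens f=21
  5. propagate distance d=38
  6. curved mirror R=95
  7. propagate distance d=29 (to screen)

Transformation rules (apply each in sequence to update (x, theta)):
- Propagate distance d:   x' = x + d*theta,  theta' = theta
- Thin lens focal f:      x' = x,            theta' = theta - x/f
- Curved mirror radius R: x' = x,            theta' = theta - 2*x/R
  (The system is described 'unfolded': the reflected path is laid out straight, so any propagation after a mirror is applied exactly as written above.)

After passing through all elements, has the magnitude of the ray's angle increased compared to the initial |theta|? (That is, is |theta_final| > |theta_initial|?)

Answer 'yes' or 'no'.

Answer: no

Derivation:
Initial: x=-5.0000 theta=0.3000
After 1 (propagate distance d=5): x=-3.5000 theta=0.3000
After 2 (thin lens f=19): x=-3.5000 theta=46/95 (≈0.4842)
After 3 (propagate distance d=14): x=623/190 (≈3.2789) theta=46/95 (≈0.4842)
After 4 (thin lens f=21): x=623/190 (≈3.2789) theta=187/570 (≈0.3281)
After 5 (propagate distance d=38): x=1795/114 (≈15.7456) theta=187/570 (≈0.3281)
After 6 (curved mirror R=95): x=1795/114 (≈15.7456) theta=-37/10830 (≈-0.0034)
After 7 (propagate distance d=29 (to screen)): x=28242/1805 (≈15.6465) theta=-37/10830 (≈-0.0034)
|theta_initial|=0.3000 |theta_final|=37/10830 (≈0.0034) -> not increased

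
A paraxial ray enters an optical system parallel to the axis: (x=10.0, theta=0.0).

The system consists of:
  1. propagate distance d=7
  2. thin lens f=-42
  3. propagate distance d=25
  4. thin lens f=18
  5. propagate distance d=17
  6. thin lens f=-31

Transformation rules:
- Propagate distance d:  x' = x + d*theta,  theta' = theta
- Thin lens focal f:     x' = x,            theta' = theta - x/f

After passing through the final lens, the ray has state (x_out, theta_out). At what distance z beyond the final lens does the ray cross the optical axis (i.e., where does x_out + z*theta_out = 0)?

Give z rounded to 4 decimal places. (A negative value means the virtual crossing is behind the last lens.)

Answer: 10.0899

Derivation:
Initial: x=10.0000 theta=0.0000
After 1 (propagate distance d=7): x=10.0000 theta=0.0000
After 2 (thin lens f=-42): x=10.0000 theta=5/21 (≈0.2381)
After 3 (propagate distance d=25): x=335/21 (≈15.9524) theta=5/21 (≈0.2381)
After 4 (thin lens f=18): x=335/21 (≈15.9524) theta=-35/54 (≈-0.6481)
After 5 (propagate distance d=17): x=1865/378 (≈4.9339) theta=-35/54 (≈-0.6481)
After 6 (thin lens f=-31): x=1865/378 (≈4.9339) theta=-955/1953 (≈-0.4890)
z_focus = -x_out/theta_out = -(1865/378)/(-955/1953) = 11563/1146 ≈ 10.0899
Rounded to 4 decimal places: z = 10.0899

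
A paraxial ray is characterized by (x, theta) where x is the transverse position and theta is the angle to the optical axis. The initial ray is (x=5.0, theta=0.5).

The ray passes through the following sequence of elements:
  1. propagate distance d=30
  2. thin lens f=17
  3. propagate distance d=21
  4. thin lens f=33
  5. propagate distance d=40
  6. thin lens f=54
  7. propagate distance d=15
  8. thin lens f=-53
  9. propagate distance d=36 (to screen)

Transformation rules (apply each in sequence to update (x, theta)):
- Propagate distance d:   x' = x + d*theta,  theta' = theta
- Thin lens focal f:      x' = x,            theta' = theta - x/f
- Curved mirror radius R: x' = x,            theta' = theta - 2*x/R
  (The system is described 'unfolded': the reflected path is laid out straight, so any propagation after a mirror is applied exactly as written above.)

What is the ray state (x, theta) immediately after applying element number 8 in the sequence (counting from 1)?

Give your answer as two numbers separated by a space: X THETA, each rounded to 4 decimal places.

Initial: x=5.0000 theta=0.5000
After 1 (propagate distance d=30): x=20.0000 theta=0.5000
After 2 (thin lens f=17): x=20.0000 theta=-23/34 (≈-0.6765)
After 3 (propagate distance d=21): x=197/34 (≈5.7941) theta=-23/34 (≈-0.6765)
After 4 (thin lens f=33): x=197/34 (≈5.7941) theta=-478/561 (≈-0.8520)
After 5 (propagate distance d=40): x=-1867/66 (≈-28.2879) theta=-478/561 (≈-0.8520)
After 6 (thin lens f=54): x=-1867/66 (≈-28.2879) theta=-19885/60588 (≈-0.3282)
After 7 (propagate distance d=15): x=-670727/20196 (≈-33.2109) theta=-19885/60588 (≈-0.3282)
After 8 (thin lens f=-53): x=-670727/20196 (≈-33.2109) theta=-90179/94446 (≈-0.9548)
Rounded to 4 decimal places: x = -33.2109, theta = -0.9548

Answer: -33.2109 -0.9548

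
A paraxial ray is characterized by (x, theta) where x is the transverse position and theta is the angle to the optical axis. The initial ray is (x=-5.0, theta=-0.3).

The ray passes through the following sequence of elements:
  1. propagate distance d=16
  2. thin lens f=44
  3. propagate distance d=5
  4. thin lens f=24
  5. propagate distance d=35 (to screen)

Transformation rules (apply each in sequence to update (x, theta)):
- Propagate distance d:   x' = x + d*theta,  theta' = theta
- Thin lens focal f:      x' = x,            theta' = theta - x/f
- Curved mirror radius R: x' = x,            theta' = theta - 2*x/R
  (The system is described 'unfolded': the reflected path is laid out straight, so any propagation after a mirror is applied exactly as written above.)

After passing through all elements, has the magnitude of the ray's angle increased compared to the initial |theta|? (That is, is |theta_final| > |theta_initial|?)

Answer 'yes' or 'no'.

Initial: x=-5.0000 theta=-0.3000
After 1 (propagate distance d=16): x=-9.8000 theta=-0.3000
After 2 (thin lens f=44): x=-9.8000 theta=-17/220 (≈-0.0773)
After 3 (propagate distance d=5): x=-2241/220 (≈-10.1864) theta=-17/220 (≈-0.0773)
After 4 (thin lens f=24): x=-2241/220 (≈-10.1864) theta=611/1760 (≈0.3472)
After 5 (propagate distance d=35 (to screen)): x=3457/1760 (≈1.9642) theta=611/1760 (≈0.3472)
|theta_initial|=0.3000 |theta_final|=611/1760 (≈0.3472) -> increased

Answer: yes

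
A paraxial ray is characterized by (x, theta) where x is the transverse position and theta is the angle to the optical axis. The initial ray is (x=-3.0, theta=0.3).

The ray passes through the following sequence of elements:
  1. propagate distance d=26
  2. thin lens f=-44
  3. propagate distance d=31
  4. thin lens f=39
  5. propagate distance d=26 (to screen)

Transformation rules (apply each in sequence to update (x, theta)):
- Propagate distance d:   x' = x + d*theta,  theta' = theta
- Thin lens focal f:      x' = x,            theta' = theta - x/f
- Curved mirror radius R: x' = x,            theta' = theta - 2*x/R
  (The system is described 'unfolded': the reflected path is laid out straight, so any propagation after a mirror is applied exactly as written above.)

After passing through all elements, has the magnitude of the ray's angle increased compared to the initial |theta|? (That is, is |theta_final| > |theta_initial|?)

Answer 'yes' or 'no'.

Initial: x=-3.0000 theta=0.3000
After 1 (propagate distance d=26): x=4.8000 theta=0.3000
After 2 (thin lens f=-44): x=4.8000 theta=9/22 (≈0.4091)
After 3 (propagate distance d=31): x=1923/110 (≈17.4818) theta=9/22 (≈0.4091)
After 4 (thin lens f=39): x=1923/110 (≈17.4818) theta=-28/715 (≈-0.0392)
After 5 (propagate distance d=26 (to screen)): x=1811/110 (≈16.4636) theta=-28/715 (≈-0.0392)
|theta_initial|=0.3000 |theta_final|=28/715 (≈0.0392) -> not increased

Answer: no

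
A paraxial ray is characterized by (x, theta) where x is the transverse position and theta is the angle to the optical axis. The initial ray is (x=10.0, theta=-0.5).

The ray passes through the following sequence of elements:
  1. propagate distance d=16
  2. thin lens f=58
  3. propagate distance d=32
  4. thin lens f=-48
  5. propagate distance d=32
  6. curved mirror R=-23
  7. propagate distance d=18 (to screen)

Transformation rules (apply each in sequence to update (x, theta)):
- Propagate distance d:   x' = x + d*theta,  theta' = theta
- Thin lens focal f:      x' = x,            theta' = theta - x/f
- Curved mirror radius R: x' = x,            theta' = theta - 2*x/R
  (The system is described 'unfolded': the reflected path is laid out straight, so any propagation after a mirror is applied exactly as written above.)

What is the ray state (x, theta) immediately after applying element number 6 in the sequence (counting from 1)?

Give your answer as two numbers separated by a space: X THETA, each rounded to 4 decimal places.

Initial: x=10.0000 theta=-0.5000
After 1 (propagate distance d=16): x=2.0000 theta=-0.5000
After 2 (thin lens f=58): x=2.0000 theta=-31/58 (≈-0.5345)
After 3 (propagate distance d=32): x=-438/29 (≈-15.1034) theta=-31/58 (≈-0.5345)
After 4 (thin lens f=-48): x=-438/29 (≈-15.1034) theta=-197/232 (≈-0.8491)
After 5 (propagate distance d=32): x=-1226/29 (≈-42.2759) theta=-197/232 (≈-0.8491)
After 6 (curved mirror R=-23): x=-1226/29 (≈-42.2759) theta=-24147/5336 (≈-4.5253)
Rounded to 4 decimal places: x = -42.2759, theta = -4.5253

Answer: -42.2759 -4.5253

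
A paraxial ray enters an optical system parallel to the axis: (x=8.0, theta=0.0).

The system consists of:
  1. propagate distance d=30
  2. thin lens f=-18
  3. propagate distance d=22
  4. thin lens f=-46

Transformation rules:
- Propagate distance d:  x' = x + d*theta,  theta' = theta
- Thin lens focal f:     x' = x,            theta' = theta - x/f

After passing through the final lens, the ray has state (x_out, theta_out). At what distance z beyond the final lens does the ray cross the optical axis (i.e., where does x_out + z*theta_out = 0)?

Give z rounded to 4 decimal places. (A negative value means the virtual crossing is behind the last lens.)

Answer: -21.3953

Derivation:
Initial: x=8.0000 theta=0.0000
After 1 (propagate distance d=30): x=8.0000 theta=0.0000
After 2 (thin lens f=-18): x=8.0000 theta=4/9 (≈0.4444)
After 3 (propagate distance d=22): x=160/9 (≈17.7778) theta=4/9 (≈0.4444)
After 4 (thin lens f=-46): x=160/9 (≈17.7778) theta=172/207 (≈0.8309)
z_focus = -x_out/theta_out = -(160/9)/(172/207) = -920/43 ≈ -21.3953
Rounded to 4 decimal places: z = -21.3953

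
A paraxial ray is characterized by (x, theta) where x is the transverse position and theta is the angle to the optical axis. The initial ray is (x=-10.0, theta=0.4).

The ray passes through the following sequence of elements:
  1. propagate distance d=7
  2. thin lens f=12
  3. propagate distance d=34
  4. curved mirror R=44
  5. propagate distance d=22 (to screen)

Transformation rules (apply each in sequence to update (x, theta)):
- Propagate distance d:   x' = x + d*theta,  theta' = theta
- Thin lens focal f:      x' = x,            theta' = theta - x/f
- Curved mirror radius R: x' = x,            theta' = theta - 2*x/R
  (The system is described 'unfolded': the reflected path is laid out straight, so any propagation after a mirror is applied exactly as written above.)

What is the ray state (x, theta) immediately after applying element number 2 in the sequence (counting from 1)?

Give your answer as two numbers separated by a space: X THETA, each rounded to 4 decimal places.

Initial: x=-10.0000 theta=0.4000
After 1 (propagate distance d=7): x=-7.2000 theta=0.4000
After 2 (thin lens f=12): x=-7.2000 theta=1.0000
Rounded to 4 decimal places: x = -7.2000, theta = 1.0000

Answer: -7.2000 1.0000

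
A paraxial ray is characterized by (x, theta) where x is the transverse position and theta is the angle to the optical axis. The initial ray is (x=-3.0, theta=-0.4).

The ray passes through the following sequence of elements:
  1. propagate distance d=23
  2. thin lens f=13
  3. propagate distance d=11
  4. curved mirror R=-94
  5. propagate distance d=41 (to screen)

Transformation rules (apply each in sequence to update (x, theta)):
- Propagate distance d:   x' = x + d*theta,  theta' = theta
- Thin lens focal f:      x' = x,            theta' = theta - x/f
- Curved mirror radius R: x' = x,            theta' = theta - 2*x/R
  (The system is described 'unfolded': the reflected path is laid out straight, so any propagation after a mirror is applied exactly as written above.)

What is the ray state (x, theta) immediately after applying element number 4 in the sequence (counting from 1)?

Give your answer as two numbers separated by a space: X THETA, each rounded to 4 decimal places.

Initial: x=-3.0000 theta=-0.4000
After 1 (propagate distance d=23): x=-12.2000 theta=-0.4000
After 2 (thin lens f=13): x=-12.2000 theta=7/13 (≈0.5385)
After 3 (propagate distance d=11): x=-408/65 (≈-6.2769) theta=7/13 (≈0.5385)
After 4 (curved mirror R=-94): x=-408/65 (≈-6.2769) theta=1237/3055 (≈0.4049)
Rounded to 4 decimal places: x = -6.2769, theta = 0.4049

Answer: -6.2769 0.4049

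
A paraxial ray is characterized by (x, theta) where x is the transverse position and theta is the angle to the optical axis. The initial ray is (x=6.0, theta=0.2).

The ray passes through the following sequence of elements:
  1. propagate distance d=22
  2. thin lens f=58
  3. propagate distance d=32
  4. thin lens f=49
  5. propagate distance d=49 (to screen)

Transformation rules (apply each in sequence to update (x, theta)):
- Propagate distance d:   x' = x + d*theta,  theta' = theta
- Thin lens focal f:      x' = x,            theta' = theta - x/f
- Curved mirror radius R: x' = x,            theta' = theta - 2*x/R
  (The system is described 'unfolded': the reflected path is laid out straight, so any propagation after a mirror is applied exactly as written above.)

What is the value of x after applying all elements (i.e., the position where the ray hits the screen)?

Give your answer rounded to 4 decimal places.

Initial: x=6.0000 theta=0.2000
After 1 (propagate distance d=22): x=10.4000 theta=0.2000
After 2 (thin lens f=58): x=10.4000 theta=3/145 (≈0.0207)
After 3 (propagate distance d=32): x=1604/145 (≈11.0621) theta=3/145 (≈0.0207)
After 4 (thin lens f=49): x=1604/145 (≈11.0621) theta=-1457/7105 (≈-0.2051)
After 5 (propagate distance d=49 (to screen)): x=147/145 (≈1.0138) theta=-1457/7105 (≈-0.2051)
Rounded to 4 decimal places: x = 1.0138

Answer: 1.0138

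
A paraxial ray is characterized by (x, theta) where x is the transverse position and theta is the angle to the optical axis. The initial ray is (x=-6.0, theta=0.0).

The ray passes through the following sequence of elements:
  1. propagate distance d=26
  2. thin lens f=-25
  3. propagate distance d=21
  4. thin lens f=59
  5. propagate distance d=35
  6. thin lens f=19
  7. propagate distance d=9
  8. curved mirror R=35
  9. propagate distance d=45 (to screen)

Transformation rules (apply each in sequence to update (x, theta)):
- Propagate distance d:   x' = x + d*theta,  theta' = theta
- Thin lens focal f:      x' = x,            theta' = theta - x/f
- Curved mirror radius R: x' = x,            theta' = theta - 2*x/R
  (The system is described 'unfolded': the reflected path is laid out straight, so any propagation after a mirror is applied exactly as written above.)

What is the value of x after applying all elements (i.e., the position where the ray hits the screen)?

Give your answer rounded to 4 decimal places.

Initial: x=-6.0000 theta=0.0000
After 1 (propagate distance d=26): x=-6.0000 theta=0.0000
After 2 (thin lens f=-25): x=-6.0000 theta=-0.2400
After 3 (propagate distance d=21): x=-11.0400 theta=-0.2400
After 4 (thin lens f=59): x=-11.0400 theta=-78/1475 (≈-0.0529)
After 5 (propagate distance d=35): x=-19014/1475 (≈-12.8908) theta=-78/1475 (≈-0.0529)
After 6 (thin lens f=19): x=-19014/1475 (≈-12.8908) theta=17532/28025 (≈0.6256)
After 7 (propagate distance d=9): x=-203478/28025 (≈-7.2606) theta=17532/28025 (≈0.6256)
After 8 (curved mirror R=35): x=-203478/28025 (≈-7.2606) theta=1020576/980875 (≈1.0405)
After 9 (propagate distance d=45 (to screen)): x=7760838/196175 (≈39.5608) theta=1020576/980875 (≈1.0405)
Rounded to 4 decimal places: x = 39.5608

Answer: 39.5608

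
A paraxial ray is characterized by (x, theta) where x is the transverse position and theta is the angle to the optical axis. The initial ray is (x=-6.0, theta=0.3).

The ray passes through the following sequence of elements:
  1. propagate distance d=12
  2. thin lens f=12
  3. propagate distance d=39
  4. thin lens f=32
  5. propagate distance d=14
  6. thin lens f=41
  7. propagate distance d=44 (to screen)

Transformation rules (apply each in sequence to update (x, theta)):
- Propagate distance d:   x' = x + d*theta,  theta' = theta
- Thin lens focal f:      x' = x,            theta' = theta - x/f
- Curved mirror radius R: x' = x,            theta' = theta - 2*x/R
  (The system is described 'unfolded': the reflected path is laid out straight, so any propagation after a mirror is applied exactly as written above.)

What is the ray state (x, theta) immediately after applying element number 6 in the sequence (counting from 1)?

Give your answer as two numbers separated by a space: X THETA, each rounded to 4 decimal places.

Initial: x=-6.0000 theta=0.3000
After 1 (propagate distance d=12): x=-2.4000 theta=0.3000
After 2 (thin lens f=12): x=-2.4000 theta=0.5000
After 3 (propagate distance d=39): x=17.1000 theta=0.5000
After 4 (thin lens f=32): x=17.1000 theta=-11/320 (≈-0.0344)
After 5 (propagate distance d=14): x=2659/160 (≈16.6188) theta=-11/320 (≈-0.0344)
After 6 (thin lens f=41): x=2659/160 (≈16.6188) theta=-5769/13120 (≈-0.4397)
Rounded to 4 decimal places: x = 16.6188, theta = -0.4397

Answer: 16.6188 -0.4397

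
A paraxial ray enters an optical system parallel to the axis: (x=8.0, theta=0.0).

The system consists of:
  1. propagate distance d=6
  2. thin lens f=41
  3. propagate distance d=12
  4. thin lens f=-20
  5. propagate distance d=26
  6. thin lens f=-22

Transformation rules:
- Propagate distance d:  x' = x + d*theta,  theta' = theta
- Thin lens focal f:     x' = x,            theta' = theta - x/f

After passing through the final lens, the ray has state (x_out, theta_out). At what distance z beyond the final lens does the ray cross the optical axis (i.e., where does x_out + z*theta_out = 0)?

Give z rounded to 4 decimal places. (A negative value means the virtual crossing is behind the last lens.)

Initial: x=8.0000 theta=0.0000
After 1 (propagate distance d=6): x=8.0000 theta=0.0000
After 2 (thin lens f=41): x=8.0000 theta=-8/41 (≈-0.1951)
After 3 (propagate distance d=12): x=232/41 (≈5.6585) theta=-8/41 (≈-0.1951)
After 4 (thin lens f=-20): x=232/41 (≈5.6585) theta=18/205 (≈0.0878)
After 5 (propagate distance d=26): x=1628/205 (≈7.9415) theta=18/205 (≈0.0878)
After 6 (thin lens f=-22): x=1628/205 (≈7.9415) theta=92/205 (≈0.4488)
z_focus = -x_out/theta_out = -(1628/205)/(92/205) = -407/23 ≈ -17.6957
Rounded to 4 decimal places: z = -17.6957

Answer: -17.6957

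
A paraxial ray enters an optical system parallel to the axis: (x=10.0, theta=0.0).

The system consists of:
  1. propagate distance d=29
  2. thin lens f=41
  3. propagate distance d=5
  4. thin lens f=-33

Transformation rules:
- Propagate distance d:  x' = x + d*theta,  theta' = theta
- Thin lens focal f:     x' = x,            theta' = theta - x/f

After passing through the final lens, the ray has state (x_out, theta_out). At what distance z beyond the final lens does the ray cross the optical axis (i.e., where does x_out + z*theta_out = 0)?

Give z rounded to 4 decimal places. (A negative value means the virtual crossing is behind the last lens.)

Answer: -396.0000

Derivation:
Initial: x=10.0000 theta=0.0000
After 1 (propagate distance d=29): x=10.0000 theta=0.0000
After 2 (thin lens f=41): x=10.0000 theta=-10/41 (≈-0.2439)
After 3 (propagate distance d=5): x=360/41 (≈8.7805) theta=-10/41 (≈-0.2439)
After 4 (thin lens f=-33): x=360/41 (≈8.7805) theta=10/451 (≈0.0222)
z_focus = -x_out/theta_out = -(360/41)/(10/451) = -396.0000
Rounded to 4 decimal places: z = -396.0000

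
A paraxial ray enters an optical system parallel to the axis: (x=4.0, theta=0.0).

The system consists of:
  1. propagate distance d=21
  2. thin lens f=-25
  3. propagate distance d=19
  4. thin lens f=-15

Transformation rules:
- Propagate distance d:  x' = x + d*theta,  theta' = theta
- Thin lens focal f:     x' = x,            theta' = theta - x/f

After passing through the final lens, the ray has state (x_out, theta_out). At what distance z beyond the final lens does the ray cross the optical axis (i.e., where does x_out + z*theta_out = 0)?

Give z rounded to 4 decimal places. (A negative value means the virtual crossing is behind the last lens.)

Initial: x=4.0000 theta=0.0000
After 1 (propagate distance d=21): x=4.0000 theta=0.0000
After 2 (thin lens f=-25): x=4.0000 theta=0.1600
After 3 (propagate distance d=19): x=7.0400 theta=0.1600
After 4 (thin lens f=-15): x=7.0400 theta=236/375 (≈0.6293)
z_focus = -x_out/theta_out = -(7.0400)/(236/375) = -660/59 ≈ -11.1864
Rounded to 4 decimal places: z = -11.1864

Answer: -11.1864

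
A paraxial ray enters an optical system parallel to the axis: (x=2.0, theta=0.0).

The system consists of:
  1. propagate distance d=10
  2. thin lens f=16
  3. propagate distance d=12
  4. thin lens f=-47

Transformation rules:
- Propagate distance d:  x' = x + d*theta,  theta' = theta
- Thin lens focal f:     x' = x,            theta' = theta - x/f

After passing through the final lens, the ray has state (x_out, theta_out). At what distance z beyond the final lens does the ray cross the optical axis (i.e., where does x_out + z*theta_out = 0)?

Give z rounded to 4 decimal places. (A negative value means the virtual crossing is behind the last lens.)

Initial: x=2.0000 theta=0.0000
After 1 (propagate distance d=10): x=2.0000 theta=0.0000
After 2 (thin lens f=16): x=2.0000 theta=-0.1250
After 3 (propagate distance d=12): x=0.5000 theta=-0.1250
After 4 (thin lens f=-47): x=0.5000 theta=-43/376 (≈-0.1144)
z_focus = -x_out/theta_out = -(0.5000)/(-43/376) = 188/43 ≈ 4.3721
Rounded to 4 decimal places: z = 4.3721

Answer: 4.3721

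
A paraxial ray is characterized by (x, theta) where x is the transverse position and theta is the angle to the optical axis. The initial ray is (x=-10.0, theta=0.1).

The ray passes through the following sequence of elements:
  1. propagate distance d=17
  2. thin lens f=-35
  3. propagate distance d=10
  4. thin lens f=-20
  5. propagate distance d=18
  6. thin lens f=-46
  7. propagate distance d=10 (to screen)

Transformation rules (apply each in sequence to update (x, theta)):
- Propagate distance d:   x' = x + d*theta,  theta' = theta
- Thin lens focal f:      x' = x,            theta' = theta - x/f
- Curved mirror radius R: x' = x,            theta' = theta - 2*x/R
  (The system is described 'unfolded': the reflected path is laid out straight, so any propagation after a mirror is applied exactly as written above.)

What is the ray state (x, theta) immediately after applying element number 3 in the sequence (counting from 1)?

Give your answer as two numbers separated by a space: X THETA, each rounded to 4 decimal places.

Answer: -9.6714 -0.1371

Derivation:
Initial: x=-10.0000 theta=0.1000
After 1 (propagate distance d=17): x=-8.3000 theta=0.1000
After 2 (thin lens f=-35): x=-8.3000 theta=-24/175 (≈-0.1371)
After 3 (propagate distance d=10): x=-677/70 (≈-9.6714) theta=-24/175 (≈-0.1371)
Rounded to 4 decimal places: x = -9.6714, theta = -0.1371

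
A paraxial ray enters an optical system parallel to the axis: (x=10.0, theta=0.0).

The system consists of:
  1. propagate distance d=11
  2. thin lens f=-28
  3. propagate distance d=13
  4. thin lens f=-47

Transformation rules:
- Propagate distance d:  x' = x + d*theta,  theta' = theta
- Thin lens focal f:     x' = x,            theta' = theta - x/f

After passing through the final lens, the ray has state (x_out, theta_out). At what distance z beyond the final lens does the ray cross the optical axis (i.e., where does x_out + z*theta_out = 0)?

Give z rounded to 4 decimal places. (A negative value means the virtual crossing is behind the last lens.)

Answer: -21.8977

Derivation:
Initial: x=10.0000 theta=0.0000
After 1 (propagate distance d=11): x=10.0000 theta=0.0000
After 2 (thin lens f=-28): x=10.0000 theta=5/14 (≈0.3571)
After 3 (propagate distance d=13): x=205/14 (≈14.6429) theta=5/14 (≈0.3571)
After 4 (thin lens f=-47): x=205/14 (≈14.6429) theta=220/329 (≈0.6687)
z_focus = -x_out/theta_out = -(205/14)/(220/329) = -1927/88 ≈ -21.8977
Rounded to 4 decimal places: z = -21.8977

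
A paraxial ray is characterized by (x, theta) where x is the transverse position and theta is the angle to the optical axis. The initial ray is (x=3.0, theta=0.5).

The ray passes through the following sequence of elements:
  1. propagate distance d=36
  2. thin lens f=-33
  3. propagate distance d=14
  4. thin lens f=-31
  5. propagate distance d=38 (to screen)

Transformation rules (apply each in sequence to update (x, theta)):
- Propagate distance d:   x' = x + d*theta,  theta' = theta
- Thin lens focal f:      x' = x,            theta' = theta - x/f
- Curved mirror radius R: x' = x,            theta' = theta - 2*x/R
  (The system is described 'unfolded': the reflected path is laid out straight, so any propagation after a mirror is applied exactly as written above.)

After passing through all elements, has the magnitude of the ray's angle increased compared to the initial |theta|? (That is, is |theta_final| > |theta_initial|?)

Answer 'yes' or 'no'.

Initial: x=3.0000 theta=0.5000
After 1 (propagate distance d=36): x=21.0000 theta=0.5000
After 2 (thin lens f=-33): x=21.0000 theta=25/22 (≈1.1364)
After 3 (propagate distance d=14): x=406/11 (≈36.9091) theta=25/22 (≈1.1364)
After 4 (thin lens f=-31): x=406/11 (≈36.9091) theta=1587/682 (≈2.3270)
After 5 (propagate distance d=38 (to screen)): x=42739/341 (≈125.3343) theta=1587/682 (≈2.3270)
|theta_initial|=0.5000 |theta_final|=1587/682 (≈2.3270) -> increased

Answer: yes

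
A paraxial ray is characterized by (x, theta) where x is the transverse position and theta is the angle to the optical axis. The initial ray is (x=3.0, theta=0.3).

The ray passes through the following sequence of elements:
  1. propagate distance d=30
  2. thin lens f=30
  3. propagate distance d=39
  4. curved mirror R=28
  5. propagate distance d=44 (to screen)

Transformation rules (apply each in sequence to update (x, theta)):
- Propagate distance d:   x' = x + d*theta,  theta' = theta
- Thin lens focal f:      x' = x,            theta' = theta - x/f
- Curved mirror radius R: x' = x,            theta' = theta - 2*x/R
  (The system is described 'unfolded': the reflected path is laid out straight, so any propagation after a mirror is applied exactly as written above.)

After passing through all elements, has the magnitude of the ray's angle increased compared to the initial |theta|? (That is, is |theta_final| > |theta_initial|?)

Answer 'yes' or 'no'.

Initial: x=3.0000 theta=0.3000
After 1 (propagate distance d=30): x=12.0000 theta=0.3000
After 2 (thin lens f=30): x=12.0000 theta=-0.1000
After 3 (propagate distance d=39): x=8.1000 theta=-0.1000
After 4 (curved mirror R=28): x=8.1000 theta=-19/28 (≈-0.6786)
After 5 (propagate distance d=44 (to screen)): x=-1523/70 (≈-21.7571) theta=-19/28 (≈-0.6786)
|theta_initial|=0.3000 |theta_final|=19/28 (≈0.6786) -> increased

Answer: yes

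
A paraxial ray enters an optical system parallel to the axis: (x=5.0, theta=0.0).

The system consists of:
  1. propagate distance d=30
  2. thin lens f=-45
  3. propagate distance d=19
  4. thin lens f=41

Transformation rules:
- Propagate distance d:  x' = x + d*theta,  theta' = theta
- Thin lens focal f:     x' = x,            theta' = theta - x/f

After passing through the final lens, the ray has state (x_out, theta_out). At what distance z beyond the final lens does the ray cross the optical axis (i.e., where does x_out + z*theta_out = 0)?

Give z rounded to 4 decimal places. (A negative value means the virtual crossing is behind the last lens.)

Answer: 114.0870

Derivation:
Initial: x=5.0000 theta=0.0000
After 1 (propagate distance d=30): x=5.0000 theta=0.0000
After 2 (thin lens f=-45): x=5.0000 theta=1/9 (≈0.1111)
After 3 (propagate distance d=19): x=64/9 (≈7.1111) theta=1/9 (≈0.1111)
After 4 (thin lens f=41): x=64/9 (≈7.1111) theta=-23/369 (≈-0.0623)
z_focus = -x_out/theta_out = -(64/9)/(-23/369) = 2624/23 ≈ 114.0870
Rounded to 4 decimal places: z = 114.0870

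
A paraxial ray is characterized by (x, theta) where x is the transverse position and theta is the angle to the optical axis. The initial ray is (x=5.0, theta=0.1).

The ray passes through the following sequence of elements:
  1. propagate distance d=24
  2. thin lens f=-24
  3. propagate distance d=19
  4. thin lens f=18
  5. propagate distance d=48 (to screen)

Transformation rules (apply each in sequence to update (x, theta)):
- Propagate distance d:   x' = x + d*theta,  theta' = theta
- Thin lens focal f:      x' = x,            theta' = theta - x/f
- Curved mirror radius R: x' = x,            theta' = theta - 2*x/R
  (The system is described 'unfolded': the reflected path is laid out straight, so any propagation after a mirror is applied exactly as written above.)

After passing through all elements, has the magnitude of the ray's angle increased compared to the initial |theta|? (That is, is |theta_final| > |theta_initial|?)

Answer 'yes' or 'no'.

Answer: yes

Derivation:
Initial: x=5.0000 theta=0.1000
After 1 (propagate distance d=24): x=7.4000 theta=0.1000
After 2 (thin lens f=-24): x=7.4000 theta=49/120 (≈0.4083)
After 3 (propagate distance d=19): x=1819/120 (≈15.1583) theta=49/120 (≈0.4083)
After 4 (thin lens f=18): x=1819/120 (≈15.1583) theta=-937/2160 (≈-0.4338)
After 5 (propagate distance d=48 (to screen)): x=-2039/360 (≈-5.6639) theta=-937/2160 (≈-0.4338)
|theta_initial|=0.1000 |theta_final|=937/2160 (≈0.4338) -> increased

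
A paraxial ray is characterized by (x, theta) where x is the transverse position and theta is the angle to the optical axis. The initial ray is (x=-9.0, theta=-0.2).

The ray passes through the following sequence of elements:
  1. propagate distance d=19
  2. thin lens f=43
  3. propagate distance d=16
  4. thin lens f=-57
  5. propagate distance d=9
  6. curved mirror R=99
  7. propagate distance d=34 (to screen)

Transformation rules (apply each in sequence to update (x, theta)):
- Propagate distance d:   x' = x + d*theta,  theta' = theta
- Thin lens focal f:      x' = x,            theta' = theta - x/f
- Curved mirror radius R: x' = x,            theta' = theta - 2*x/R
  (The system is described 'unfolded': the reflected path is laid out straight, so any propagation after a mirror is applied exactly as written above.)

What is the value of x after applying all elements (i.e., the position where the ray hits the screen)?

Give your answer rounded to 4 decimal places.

Answer: -7.1810

Derivation:
Initial: x=-9.0000 theta=-0.2000
After 1 (propagate distance d=19): x=-12.8000 theta=-0.2000
After 2 (thin lens f=43): x=-12.8000 theta=21/215 (≈0.0977)
After 3 (propagate distance d=16): x=-2416/215 (≈-11.2372) theta=21/215 (≈0.0977)
After 4 (thin lens f=-57): x=-2416/215 (≈-11.2372) theta=-1219/12255 (≈-0.0995)
After 5 (propagate distance d=9): x=-49561/4085 (≈-12.1324) theta=-1219/12255 (≈-0.0995)
After 6 (curved mirror R=99): x=-49561/4085 (≈-12.1324) theta=11779/80883 (≈0.1456)
After 7 (propagate distance d=34 (to screen)): x=-2904109/404415 (≈-7.1810) theta=11779/80883 (≈0.1456)
Rounded to 4 decimal places: x = -7.1810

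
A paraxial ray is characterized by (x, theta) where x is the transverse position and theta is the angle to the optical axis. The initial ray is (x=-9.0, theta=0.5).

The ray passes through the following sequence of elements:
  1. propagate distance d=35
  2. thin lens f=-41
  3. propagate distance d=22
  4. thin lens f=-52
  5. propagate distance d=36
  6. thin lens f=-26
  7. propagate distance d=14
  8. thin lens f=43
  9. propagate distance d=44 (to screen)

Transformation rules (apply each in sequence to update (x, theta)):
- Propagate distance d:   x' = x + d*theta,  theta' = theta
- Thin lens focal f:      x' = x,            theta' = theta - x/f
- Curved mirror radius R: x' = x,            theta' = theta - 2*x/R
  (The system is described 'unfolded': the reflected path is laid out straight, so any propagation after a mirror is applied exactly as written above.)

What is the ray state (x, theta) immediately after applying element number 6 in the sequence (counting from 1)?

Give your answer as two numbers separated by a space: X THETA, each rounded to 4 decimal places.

Initial: x=-9.0000 theta=0.5000
After 1 (propagate distance d=35): x=8.5000 theta=0.5000
After 2 (thin lens f=-41): x=8.5000 theta=29/41 (≈0.7073)
After 3 (propagate distance d=22): x=1973/82 (≈24.0610) theta=29/41 (≈0.7073)
After 4 (thin lens f=-52): x=1973/82 (≈24.0610) theta=4989/4264 (≈1.1700)
After 5 (propagate distance d=36): x=35275/533 (≈66.1820) theta=4989/4264 (≈1.1700)
After 6 (thin lens f=-26): x=35275/533 (≈66.1820) theta=205957/55432 (≈3.7155)
Rounded to 4 decimal places: x = 66.1820, theta = 3.7155

Answer: 66.1820 3.7155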